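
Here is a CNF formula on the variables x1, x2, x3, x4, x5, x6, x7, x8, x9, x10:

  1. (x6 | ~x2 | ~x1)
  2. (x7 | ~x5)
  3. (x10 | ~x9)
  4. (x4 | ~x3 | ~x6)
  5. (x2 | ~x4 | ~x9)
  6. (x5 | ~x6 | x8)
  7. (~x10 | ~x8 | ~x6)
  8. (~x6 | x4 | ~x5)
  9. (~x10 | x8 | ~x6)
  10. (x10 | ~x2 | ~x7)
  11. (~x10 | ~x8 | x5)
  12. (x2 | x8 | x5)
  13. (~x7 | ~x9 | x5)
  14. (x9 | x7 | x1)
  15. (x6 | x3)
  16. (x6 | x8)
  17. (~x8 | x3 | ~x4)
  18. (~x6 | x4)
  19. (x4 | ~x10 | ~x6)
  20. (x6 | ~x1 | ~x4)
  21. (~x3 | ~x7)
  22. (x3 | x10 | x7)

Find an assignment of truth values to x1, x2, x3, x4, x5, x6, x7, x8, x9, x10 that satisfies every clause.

x1 = T, x2 = F, x3 = F, x4 = T, x5 = T, x6 = T, x7 = T, x8 = F, x9 = F, x10 = F

Branch on x1: take x1 = True.
Branch on x2: take x2 = False.
The remaining clauses are satisfied by x3 = False, x4 = True, x5 = True, x6 = True, x7 = True, x8 = False, x9 = False, x10 = False.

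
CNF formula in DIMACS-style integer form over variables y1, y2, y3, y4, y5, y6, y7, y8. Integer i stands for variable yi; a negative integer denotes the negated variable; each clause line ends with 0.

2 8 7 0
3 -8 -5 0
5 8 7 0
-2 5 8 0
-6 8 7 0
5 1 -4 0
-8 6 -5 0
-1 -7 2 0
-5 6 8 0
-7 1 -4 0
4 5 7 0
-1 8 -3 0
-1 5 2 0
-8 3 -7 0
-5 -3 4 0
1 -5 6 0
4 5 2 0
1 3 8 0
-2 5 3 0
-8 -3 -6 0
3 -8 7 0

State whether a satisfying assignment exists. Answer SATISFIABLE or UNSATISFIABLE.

Set y1 = True and propagate.
The remaining clauses are satisfied by y2 = True, y3 = False, y4 = False, y5 = True, y6 = True, y7 = True, y8 = False.
Every clause has at least one true literal under this assignment.
So y1=True, y2=True, y3=False, y4=False, y5=True, y6=True, y7=True, y8=False is a satisfying assignment.

SATISFIABLE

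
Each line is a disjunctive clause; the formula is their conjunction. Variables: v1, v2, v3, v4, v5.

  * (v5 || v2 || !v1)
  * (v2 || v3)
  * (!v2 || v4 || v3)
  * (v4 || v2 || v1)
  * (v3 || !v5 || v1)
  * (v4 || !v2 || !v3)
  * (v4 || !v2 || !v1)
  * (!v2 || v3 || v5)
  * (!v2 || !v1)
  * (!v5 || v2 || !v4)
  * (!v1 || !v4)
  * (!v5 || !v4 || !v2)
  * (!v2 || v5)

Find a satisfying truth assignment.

v1=True, v2=False, v3=True, v4=False, v5=True

Try v1 = True.
  then v2 is forced to False.
  then v5 is forced to True.
  then v3 is forced to True.
  then v4 is forced to False.
Every clause has at least one true literal under this assignment.
Check each clause:
  1. (!v1 || v5 || v2) — v5 is true.
  2. (v2 || v3) — v3 is true.
  3. (!v2 || v3 || v4) — v3 is true.
  4. (v1 || v2 || v4) — v1 is true.
  5. (!v5 || v3 || v1) — v1 is true.
  6. (!v2 || !v3 || v4) — !v2 is true.
  7. (!v1 || !v2 || v4) — !v2 is true.
  8. (!v2 || v3 || v5) — v3 is true.
  9. (!v1 || !v2) — !v2 is true.
  10. (!v4 || !v5 || v2) — !v4 is true.
  11. (!v1 || !v4) — !v4 is true.
  12. (!v5 || !v4 || !v2) — !v4 is true.
  13. (v5 || !v2) — v5 is true.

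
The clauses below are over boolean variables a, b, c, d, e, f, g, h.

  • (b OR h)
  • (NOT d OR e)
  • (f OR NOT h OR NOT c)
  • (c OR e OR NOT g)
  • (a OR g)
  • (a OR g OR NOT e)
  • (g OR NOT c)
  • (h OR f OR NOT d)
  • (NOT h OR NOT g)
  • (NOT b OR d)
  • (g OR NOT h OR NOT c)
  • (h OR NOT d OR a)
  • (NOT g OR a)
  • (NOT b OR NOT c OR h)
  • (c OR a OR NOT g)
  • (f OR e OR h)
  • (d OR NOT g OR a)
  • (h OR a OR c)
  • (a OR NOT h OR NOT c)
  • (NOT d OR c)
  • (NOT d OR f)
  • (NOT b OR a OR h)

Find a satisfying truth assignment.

a=1, b=0, c=0, d=0, e=0, f=1, g=0, h=1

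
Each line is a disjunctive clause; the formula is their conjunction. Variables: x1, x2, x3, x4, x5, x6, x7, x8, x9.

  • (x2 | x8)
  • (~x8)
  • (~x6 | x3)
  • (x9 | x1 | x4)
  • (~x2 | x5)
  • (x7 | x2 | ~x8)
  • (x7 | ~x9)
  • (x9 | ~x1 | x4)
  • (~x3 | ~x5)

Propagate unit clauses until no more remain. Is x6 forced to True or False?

(~x8) stands alone — x8 = False.
From (x8 | x2) and x8 = False: x2 = True.
In (~x2 | x5), ~x2 is now false; x5 must hold, so x5 = True.
(~x3 | ~x5): since x5 = True, the clause reduces to (~x3). x3 = False.
From (~x6 | x3) and x3 = False: x6 = False.

False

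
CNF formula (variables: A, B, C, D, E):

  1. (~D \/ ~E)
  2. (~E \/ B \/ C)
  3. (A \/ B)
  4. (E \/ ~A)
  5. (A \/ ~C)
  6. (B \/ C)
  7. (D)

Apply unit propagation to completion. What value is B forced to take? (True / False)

True

(D) is a unit clause: D = True.
From (~D \/ ~E) and D = True: E = False.
(~A \/ E): since E = False, the clause reduces to (~A). A = False.
In (B \/ A), A is now false; B must hold, so B = True.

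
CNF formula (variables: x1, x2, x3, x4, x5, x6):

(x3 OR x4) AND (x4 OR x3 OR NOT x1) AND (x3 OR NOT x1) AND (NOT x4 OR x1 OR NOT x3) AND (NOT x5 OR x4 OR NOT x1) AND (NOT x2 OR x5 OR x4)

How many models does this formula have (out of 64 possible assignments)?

Split on x4, then x1.
  x4=1, x1=1: forces x3=1; x2, x5, x6 free → 2^3 = 8.
  x4=1, x1=0: forces x3=0; x2, x5, x6 free → 2^3 = 8.
  x4=0, x1=1: remaining (x2,x3,x5,x6) ∈ {(0,1,0,0); (0,1,0,1)} — 2.
  x4=0, x1=0: x6 free; 3 ways for (x2,x3,x5) × 2^1 = 6.
Total: 8 + 8 + 2 + 6 = 24.

24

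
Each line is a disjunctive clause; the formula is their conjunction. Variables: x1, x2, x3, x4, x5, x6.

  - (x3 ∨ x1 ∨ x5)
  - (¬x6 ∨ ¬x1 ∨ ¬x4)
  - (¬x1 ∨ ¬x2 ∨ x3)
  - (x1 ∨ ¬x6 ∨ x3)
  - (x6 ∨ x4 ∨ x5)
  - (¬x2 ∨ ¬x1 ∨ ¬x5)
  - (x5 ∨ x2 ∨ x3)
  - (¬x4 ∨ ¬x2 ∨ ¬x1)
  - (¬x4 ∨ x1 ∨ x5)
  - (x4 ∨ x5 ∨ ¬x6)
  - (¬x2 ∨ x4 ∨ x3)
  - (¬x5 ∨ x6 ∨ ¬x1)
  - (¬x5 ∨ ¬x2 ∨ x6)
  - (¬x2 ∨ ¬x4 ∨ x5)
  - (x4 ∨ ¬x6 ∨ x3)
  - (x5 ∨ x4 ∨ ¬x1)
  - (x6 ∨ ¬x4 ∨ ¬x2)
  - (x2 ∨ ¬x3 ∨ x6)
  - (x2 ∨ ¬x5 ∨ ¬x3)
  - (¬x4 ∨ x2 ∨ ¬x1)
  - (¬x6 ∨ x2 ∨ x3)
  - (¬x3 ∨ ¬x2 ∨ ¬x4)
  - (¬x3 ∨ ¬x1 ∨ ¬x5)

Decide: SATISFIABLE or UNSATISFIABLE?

SATISFIABLE

Set x1 = False and propagate.
For the remaining variables, x2 = True, x3 = True, x4 = False, x5 = True, x6 = True works.
Every clause has at least one true literal under this assignment.
So x1=0  x2=1  x3=1  x4=0  x5=1  x6=1 is a satisfying assignment.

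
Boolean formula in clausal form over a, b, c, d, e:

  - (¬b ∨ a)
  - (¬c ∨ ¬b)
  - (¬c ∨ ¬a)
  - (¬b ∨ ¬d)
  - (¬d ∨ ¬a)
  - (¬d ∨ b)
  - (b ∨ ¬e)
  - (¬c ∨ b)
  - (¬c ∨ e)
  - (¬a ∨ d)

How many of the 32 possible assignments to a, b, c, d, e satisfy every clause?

The models are:
  a=0 b=0 c=0 d=0 e=0
That's 1 in total.

1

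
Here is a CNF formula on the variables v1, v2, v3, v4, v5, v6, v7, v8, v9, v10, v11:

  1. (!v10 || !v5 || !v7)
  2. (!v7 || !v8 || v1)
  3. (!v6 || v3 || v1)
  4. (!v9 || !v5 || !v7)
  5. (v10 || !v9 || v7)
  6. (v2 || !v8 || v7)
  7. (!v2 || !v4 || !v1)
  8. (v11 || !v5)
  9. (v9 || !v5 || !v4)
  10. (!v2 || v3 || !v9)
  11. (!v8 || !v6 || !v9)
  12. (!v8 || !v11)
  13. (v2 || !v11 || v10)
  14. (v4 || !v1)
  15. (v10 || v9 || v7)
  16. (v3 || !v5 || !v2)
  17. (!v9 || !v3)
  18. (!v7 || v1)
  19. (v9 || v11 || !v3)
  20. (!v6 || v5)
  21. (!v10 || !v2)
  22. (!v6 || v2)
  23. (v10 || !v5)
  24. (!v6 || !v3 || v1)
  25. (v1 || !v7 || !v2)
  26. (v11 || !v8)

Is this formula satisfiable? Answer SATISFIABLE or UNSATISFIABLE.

v6 occurs only negated in the remaining clauses — set v6 = False.
Pure literal: v8 appears only negated; assign v8 = False.
Branch on v1: take v1 = True.
  then v4 is forced to True.
  then v2 is forced to False.
The remaining clauses are satisfied by v3 = False, v5 = False, v7 = False, v9 = True, v10 = True, v11 = True.
Every clause has at least one true literal under this assignment.
So v1=True, v2=False, v3=False, v4=True, v5=False, v6=False, v7=False, v8=False, v9=True, v10=True, v11=True is a satisfying assignment.

SATISFIABLE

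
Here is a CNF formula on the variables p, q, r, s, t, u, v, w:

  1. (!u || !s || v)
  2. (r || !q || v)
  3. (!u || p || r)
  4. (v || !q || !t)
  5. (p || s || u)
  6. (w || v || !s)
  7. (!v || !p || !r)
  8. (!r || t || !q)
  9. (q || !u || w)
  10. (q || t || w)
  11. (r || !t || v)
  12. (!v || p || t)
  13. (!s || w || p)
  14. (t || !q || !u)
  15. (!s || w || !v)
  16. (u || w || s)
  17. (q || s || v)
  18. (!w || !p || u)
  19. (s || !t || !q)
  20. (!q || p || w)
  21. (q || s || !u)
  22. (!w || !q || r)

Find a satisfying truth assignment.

p=False, q=False, r=False, s=True, t=True, u=False, v=True, w=True

Try p = False.
Set q = False and propagate.
Branch on r: take r = False.
  then u is forced to False.
  then s is forced to True.
  then w is forced to True.
The remaining clauses are satisfied by t = True, v = True.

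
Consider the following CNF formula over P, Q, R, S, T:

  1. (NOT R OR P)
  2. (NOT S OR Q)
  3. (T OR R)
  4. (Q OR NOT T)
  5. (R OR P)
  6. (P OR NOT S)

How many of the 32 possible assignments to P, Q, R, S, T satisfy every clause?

7

Case analysis on P and R:
  P=1, R=1: 5 of the 8 assignments to (Q,S,T) work.
  P=1, R=0: remaining (Q,S,T) ∈ {(1,0,1); (1,1,1)} — 2.
  P=0, R=1: a clause becomes empty — 0.
  P=0, R=0: a clause becomes empty — 0.
Total: 5 + 2 + 0 + 0 = 7.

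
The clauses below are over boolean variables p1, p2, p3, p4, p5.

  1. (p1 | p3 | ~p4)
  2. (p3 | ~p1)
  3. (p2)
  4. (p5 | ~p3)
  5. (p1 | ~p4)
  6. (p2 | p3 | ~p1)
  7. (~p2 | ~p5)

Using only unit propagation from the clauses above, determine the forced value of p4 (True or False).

False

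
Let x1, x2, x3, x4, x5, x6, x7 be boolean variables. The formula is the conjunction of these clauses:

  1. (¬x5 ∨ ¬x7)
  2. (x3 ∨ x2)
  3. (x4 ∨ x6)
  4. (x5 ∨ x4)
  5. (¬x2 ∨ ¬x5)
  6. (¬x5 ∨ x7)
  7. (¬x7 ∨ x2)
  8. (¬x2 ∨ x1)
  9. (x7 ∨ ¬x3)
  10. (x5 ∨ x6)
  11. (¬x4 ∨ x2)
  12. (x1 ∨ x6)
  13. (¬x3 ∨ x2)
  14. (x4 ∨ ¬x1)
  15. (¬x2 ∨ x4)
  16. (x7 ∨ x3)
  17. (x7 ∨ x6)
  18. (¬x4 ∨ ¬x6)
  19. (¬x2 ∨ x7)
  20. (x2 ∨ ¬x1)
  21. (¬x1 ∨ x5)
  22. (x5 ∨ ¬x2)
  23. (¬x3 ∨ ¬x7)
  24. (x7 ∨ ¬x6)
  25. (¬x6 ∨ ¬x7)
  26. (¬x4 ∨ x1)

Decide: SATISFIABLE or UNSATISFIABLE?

UNSATISFIABLE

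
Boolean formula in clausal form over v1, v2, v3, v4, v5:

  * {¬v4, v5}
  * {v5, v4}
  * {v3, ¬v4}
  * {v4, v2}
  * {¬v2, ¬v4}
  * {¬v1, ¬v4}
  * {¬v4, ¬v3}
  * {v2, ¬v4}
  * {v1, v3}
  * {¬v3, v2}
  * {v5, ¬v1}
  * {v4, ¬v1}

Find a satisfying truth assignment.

v1 = 0, v2 = 1, v3 = 1, v4 = 0, v5 = 1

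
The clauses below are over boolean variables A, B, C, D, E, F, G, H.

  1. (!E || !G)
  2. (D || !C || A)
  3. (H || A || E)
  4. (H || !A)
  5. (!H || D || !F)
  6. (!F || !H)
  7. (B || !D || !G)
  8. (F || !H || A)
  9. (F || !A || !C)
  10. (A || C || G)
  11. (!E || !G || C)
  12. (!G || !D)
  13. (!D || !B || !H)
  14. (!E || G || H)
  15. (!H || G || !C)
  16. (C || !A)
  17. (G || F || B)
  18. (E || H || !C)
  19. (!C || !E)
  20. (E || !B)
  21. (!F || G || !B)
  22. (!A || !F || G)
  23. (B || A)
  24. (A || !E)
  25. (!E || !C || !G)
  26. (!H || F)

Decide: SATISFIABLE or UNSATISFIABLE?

UNSATISFIABLE

G = True:
  propagation gives E=False, D=False, B=False, A=True; an empty clause results — contradiction.
G = False:
  A = True:
    propagation gives H=True, F=False; an empty clause results — contradiction.
  A = False:
    propagation gives C=True, D=True, H=False, E=True; an empty clause results — contradiction.
Every branch closes, so no satisfying assignment exists.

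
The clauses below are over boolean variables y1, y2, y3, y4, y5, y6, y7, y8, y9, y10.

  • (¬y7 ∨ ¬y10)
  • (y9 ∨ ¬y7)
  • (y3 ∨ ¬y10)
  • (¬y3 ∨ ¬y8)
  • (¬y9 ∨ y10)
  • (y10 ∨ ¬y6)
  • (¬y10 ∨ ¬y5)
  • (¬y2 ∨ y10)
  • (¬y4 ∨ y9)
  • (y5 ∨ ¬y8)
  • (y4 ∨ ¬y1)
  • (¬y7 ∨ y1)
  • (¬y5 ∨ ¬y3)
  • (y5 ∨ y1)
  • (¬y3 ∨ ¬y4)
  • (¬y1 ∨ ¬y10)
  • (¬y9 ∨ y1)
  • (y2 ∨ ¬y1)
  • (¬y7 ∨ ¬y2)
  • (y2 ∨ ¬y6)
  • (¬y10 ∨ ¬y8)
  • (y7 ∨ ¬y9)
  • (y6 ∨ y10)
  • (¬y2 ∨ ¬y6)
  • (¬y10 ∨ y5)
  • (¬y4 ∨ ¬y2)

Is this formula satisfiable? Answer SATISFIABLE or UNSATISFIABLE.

y10 = True:
  propagation gives y7=False, y3=True, y8=False, y5=False; an empty clause results — contradiction.
y10 = False:
  propagation gives y9=False, y7=False, y6=False; an empty clause results — contradiction.
Every branch closes, so no satisfying assignment exists.

UNSATISFIABLE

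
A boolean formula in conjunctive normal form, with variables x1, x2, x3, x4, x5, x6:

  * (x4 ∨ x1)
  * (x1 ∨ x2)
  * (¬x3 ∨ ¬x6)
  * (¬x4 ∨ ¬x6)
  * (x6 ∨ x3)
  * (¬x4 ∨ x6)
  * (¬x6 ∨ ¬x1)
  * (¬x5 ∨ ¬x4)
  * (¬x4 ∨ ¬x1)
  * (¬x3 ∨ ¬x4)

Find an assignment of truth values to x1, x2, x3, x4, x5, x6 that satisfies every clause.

x1=T, x2=F, x3=T, x4=F, x5=T, x6=F

Branch on x1: take x1 = True.
  then x6 is forced to False.
  then x3 is forced to True.
  then x4 is forced to False.
x2, x5 are now unconstrained; take x2 = False, x5 = True.
Every clause has at least one true literal under this assignment.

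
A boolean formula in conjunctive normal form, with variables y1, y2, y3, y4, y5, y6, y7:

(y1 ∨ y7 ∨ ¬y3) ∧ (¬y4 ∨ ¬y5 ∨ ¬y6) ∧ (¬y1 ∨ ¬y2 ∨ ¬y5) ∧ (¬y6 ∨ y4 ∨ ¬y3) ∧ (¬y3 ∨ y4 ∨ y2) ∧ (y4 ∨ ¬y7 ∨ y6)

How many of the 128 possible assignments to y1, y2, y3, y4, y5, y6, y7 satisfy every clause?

60

Split on y4, then y3.
  y4=T, y3=T: 16 of the 32 assignments to (y1,y2,y5,y6,y7) work.
  y4=T, y3=F: y7 free; 11 ways for (y1,y2,y5,y6) × 2^1 = 22.
  y4=F, y3=T: remaining (y1,y2,y5,y6,y7) ∈ {(T,T,F,F,F)} — 1.
  y4=F, y3=F: 21 of the 32 assignments to (y1,y2,y5,y6,y7) work.
Total: 16 + 22 + 1 + 21 = 60.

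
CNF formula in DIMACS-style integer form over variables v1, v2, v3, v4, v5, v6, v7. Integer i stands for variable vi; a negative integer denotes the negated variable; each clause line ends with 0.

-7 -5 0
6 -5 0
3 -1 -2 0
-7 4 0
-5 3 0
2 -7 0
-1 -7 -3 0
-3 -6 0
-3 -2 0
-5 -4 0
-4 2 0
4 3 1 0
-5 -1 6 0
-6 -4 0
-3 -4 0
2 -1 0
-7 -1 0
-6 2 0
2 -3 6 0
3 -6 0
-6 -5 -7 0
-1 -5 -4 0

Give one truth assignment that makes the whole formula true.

v1=False, v2=True, v3=False, v4=True, v5=False, v6=False, v7=True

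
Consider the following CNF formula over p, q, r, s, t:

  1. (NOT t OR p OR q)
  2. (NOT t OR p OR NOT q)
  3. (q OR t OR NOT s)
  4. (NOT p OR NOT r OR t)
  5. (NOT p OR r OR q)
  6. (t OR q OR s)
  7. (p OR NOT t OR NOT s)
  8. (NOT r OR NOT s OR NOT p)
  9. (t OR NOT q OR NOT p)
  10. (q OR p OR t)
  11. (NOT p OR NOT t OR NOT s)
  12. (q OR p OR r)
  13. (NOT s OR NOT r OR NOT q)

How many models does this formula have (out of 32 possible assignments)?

6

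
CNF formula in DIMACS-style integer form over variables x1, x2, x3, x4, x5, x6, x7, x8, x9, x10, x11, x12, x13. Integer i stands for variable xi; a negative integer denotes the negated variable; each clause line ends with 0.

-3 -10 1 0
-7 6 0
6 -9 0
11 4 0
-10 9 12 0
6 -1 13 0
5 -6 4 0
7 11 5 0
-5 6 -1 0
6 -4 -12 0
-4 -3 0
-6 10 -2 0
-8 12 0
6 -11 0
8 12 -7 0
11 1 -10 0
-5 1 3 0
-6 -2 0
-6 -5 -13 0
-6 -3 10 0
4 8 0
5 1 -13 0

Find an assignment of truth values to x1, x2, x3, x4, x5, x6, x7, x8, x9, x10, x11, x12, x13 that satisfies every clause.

Pure literal: x2 appears only negated; assign x2 = False.
Set x1 = True and propagate.
Set x3 = False and propagate.
For the remaining variables, x4 = True, x5 = False, x6 = True, x7 = True, x8 = False, x9 = True, x10 = True, x11 = True, x12 = True, x13 = True works.
Every clause has at least one true literal under this assignment.

x1 = T, x2 = F, x3 = F, x4 = T, x5 = F, x6 = T, x7 = T, x8 = F, x9 = T, x10 = T, x11 = T, x12 = T, x13 = T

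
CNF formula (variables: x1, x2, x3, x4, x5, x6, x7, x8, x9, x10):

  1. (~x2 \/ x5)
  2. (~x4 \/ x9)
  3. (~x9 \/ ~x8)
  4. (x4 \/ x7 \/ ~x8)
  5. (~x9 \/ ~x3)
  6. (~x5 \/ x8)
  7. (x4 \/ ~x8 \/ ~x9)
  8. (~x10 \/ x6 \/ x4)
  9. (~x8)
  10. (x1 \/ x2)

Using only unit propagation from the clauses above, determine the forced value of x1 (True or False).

Unit clause (~x8) sets x8 = False.
(x8 \/ ~x5) with x8 = False leaves only ~x5, so x5 = False.
(~x2 \/ x5) with x5 = False leaves only ~x2, so x2 = False.
(x1 \/ x2) with x2 = False leaves only x1, so x1 = True.

True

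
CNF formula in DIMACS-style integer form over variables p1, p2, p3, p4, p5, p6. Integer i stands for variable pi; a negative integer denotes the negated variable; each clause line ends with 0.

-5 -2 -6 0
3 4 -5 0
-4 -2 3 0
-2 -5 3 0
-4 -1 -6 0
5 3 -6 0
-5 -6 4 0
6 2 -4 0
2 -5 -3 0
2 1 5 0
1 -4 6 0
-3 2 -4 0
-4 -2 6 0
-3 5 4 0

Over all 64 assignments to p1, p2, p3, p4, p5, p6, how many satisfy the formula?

7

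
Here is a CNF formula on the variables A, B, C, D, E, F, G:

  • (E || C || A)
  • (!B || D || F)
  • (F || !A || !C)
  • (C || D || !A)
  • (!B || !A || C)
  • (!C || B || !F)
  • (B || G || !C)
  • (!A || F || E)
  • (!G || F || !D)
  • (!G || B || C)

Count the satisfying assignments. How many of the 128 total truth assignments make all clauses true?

32

Split on C, then A.
  C=1, A=1: forces B=1; F=1; D, E, G free → 2^3 = 8.
  C=1, A=0: E free; 6 ways for (B,D,F,G) × 2^1 = 12.
  C=0, A=1: remaining (B,D,E,F,G) ∈ {(0,1,0,1,0); (0,1,1,0,0); (0,1,1,1,0)} — 3.
  C=0, A=0: 9 of the 32 assignments to (B,D,E,F,G) work.
Total: 8 + 12 + 3 + 9 = 32.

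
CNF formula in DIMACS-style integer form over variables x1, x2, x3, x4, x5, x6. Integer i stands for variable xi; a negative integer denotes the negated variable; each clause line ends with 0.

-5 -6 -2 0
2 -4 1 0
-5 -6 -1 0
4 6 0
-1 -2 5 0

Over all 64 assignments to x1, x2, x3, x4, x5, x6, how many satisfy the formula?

22

Case analysis on x1 and x2:
  x1=1, x2=1: remaining (x3,x4,x5,x6) ∈ {(0,1,1,0); (1,1,1,0)} — 2.
  x1=1, x2=0: x3 free; 4 ways for (x4,x5,x6) × 2^1 = 8.
  x1=0, x2=1: x3 free; 4 ways for (x4,x5,x6) × 2^1 = 8.
  x1=0, x2=0: remaining (x3,x4,x5,x6) ∈ {(0,0,0,1); (0,0,1,1); (1,0,0,1); (1,0,1,1)} — 4.
Total: 2 + 8 + 8 + 4 = 22.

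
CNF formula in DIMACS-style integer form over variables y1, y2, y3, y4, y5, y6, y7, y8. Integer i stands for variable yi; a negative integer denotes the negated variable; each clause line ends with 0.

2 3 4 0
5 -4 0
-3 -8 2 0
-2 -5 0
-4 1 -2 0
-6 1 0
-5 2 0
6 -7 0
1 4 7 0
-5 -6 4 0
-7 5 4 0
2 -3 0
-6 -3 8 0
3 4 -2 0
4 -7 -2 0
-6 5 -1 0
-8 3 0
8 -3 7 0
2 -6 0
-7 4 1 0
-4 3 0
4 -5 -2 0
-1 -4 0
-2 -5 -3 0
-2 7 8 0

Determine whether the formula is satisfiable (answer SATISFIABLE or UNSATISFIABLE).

SATISFIABLE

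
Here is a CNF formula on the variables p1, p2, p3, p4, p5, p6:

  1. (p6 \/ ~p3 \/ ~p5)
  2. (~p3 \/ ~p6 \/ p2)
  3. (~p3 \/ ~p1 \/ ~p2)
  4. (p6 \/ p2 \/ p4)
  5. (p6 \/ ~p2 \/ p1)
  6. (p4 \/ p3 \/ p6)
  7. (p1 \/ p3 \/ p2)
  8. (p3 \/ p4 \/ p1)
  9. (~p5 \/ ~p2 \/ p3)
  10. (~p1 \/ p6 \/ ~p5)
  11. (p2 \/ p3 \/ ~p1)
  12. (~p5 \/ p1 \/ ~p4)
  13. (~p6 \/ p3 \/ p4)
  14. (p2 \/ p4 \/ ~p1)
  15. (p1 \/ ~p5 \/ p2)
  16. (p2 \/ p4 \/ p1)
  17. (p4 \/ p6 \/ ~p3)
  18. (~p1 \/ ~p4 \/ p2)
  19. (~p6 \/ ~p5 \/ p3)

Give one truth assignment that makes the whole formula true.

p1 = 1, p2 = 1, p3 = 0, p4 = 1, p5 = 0, p6 = 1

Pure literal: p5 appears only negated; assign p5 = False.
Set p1 = True and propagate.
The remaining clauses are satisfied by p2 = True, p3 = False, p4 = True, p6 = True.
Every clause has at least one true literal under this assignment.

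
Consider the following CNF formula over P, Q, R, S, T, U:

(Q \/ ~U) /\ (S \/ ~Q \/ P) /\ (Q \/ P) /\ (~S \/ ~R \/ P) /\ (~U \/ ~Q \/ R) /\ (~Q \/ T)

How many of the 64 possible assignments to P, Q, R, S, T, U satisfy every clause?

Split on Q, then P.
  Q=T, P=T: S free; 3 ways for (R,T,U) × 2^1 = 6.
  Q=T, P=F: remaining (R,S,T,U) ∈ {(F,T,T,F)} — 1.
  Q=F, P=T: forces U=F; R, S, T free → 2^3 = 8.
  Q=F, P=F: a clause becomes empty — 0.
Total: 6 + 1 + 8 + 0 = 15.

15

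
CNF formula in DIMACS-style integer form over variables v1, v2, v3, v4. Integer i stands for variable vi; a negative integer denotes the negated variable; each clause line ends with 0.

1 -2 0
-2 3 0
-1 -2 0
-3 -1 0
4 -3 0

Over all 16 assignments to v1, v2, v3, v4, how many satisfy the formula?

5

Satisfying assignments:
  v1=0 v2=0 v3=0 v4=0
  v1=0 v2=0 v3=0 v4=1
  v1=0 v2=0 v3=1 v4=1
  v1=1 v2=0 v3=0 v4=0
  v1=1 v2=0 v3=0 v4=1
That's 5 in total.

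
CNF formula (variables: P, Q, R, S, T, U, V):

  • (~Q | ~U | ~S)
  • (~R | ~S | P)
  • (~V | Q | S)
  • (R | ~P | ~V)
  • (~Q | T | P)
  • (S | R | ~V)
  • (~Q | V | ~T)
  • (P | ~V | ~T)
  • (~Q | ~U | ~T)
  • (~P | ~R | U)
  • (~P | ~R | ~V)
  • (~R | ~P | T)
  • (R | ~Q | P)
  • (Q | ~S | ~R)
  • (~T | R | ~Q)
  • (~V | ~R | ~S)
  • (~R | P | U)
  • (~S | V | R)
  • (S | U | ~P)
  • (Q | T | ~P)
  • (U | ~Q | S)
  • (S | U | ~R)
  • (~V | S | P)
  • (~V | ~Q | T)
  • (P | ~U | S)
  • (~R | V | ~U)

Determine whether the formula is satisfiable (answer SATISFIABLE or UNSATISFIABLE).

SATISFIABLE

Try P = False.
Try Q = False.
Branch on R: take R = False.
For the remaining variables, S = False, T = False, U = False, V = False works.
So P=0, Q=0, R=0, S=0, T=0, U=0, V=0 is a satisfying assignment.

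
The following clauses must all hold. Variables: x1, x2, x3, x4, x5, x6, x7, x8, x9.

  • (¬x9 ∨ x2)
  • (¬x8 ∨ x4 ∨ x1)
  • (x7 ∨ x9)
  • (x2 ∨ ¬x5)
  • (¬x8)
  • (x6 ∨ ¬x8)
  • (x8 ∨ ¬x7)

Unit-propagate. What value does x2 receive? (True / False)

(¬x8) stands alone — x8 = False.
(¬x7 ∨ x8) with x8 = False leaves only ¬x7, so x7 = False.
From (x7 ∨ x9) and x7 = False: x9 = True.
In (x2 ∨ ¬x9), ¬x9 is now false; x2 must hold, so x2 = True.

True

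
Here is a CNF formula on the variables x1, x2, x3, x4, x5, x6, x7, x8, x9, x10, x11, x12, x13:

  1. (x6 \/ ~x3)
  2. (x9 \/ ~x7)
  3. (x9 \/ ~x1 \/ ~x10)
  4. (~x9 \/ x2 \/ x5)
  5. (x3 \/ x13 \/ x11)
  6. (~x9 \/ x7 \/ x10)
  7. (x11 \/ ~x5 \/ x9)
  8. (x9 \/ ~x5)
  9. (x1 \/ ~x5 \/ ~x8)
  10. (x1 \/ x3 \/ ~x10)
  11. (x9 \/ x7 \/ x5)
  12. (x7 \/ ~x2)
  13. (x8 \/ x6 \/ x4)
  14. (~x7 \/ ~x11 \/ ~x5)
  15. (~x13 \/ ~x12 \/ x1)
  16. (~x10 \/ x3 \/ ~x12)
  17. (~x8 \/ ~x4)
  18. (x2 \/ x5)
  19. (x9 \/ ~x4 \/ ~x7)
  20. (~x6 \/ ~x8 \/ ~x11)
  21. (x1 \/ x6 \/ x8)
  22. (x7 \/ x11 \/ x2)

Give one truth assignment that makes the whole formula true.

x1 = F, x2 = T, x3 = F, x4 = F, x5 = F, x6 = F, x7 = T, x8 = T, x9 = T, x10 = F, x11 = F, x12 = F, x13 = T

Pure literal: x12 appears only negated; assign x12 = False.
Set x1 = False and propagate.
The remaining clauses are satisfied by x2 = True, x3 = False, x4 = False, x5 = False, x6 = False, x7 = True, x8 = True, x9 = True, x10 = False, x11 = False, x13 = True.
Every clause has at least one true literal under this assignment.
Check each clause:
  1. (x6 \/ ~x3) — ~x3 is true.
  2. (x9 \/ ~x7) — x9 is true.
  3. (~x1 \/ x9 \/ ~x10) — x9 is true.
  4. (~x9 \/ x5 \/ x2) — x2 is true.
  5. (x13 \/ x11 \/ x3) — x13 is true.
  6. (x10 \/ x7 \/ ~x9) — x7 is true.
  7. (x11 \/ ~x5 \/ x9) — x9 is true.
  8. (x9 \/ ~x5) — x9 is true.
  9. (x1 \/ ~x5 \/ ~x8) — ~x5 is true.
  10. (~x10 \/ x1 \/ x3) — ~x10 is true.
  11. (x7 \/ x5 \/ x9) — x9 is true.
  12. (x7 \/ ~x2) — x7 is true.
  13. (x8 \/ x6 \/ x4) — x8 is true.
  14. (~x7 \/ ~x5 \/ ~x11) — ~x5 is true.
  15. (~x12 \/ x1 \/ ~x13) — ~x12 is true.
  16. (~x12 \/ ~x10 \/ x3) — ~x12 is true.
  17. (~x8 \/ ~x4) — ~x4 is true.
  18. (x5 \/ x2) — x2 is true.
  19. (x9 \/ ~x7 \/ ~x4) — ~x4 is true.
  20. (~x6 \/ ~x11 \/ ~x8) — ~x6 is true.
  21. (x8 \/ x6 \/ x1) — x8 is true.
  22. (x7 \/ x2 \/ x11) — x2 is true.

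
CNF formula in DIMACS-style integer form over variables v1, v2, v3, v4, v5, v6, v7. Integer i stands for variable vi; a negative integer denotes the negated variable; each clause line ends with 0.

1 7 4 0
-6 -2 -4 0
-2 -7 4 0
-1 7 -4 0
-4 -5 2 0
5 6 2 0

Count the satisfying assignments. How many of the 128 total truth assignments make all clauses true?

Case analysis on v4 and v2:
  v4=1, v2=1: v3, v5 free; 3 ways for (v1,v6,v7) × 2^2 = 12.
  v4=1, v2=0: v3 free; 3 ways for (v1,v5,v6,v7) × 2^1 = 6.
  v4=0, v2=1: forces v1=1; v7=0; v3, v5, v6 free → 2^3 = 8.
  v4=0, v2=0: v3 free; 9 ways for (v1,v5,v6,v7) × 2^1 = 18.
Total: 12 + 6 + 8 + 18 = 44.

44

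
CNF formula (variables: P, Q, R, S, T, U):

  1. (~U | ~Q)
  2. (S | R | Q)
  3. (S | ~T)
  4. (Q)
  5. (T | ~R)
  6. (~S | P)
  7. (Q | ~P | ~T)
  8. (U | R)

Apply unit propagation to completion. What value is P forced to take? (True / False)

(Q) is a unit clause: Q = True.
From (~U | ~Q) and Q = True: U = False.
In (U | R), U is now false; R must hold, so R = True.
In (T | ~R), ~R is now false; T must hold, so T = True.
From (~T | S) and T = True: S = True.
(P | ~S) with S = True leaves only P, so P = True.

True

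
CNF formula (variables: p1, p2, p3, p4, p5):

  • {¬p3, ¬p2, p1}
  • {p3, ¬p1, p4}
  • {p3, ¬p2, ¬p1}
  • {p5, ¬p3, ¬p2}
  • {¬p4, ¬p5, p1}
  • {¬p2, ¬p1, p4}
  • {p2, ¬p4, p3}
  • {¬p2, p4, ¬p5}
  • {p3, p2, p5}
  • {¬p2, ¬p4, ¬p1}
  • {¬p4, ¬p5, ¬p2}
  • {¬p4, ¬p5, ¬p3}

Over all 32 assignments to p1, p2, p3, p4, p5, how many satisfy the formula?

Split on p2, then p4.
  p2=1, p4=1: remaining (p1,p3,p5) ∈ {(0,0,0)} — 1.
  p2=1, p4=0: remaining (p1,p3,p5) ∈ {(0,0,0)} — 1.
  p2=0, p4=1: remaining (p1,p3,p5) ∈ {(0,1,0); (1,1,0)} — 2.
  p2=0, p4=0: 5 of the 8 assignments to (p1,p3,p5) work.
Total: 1 + 1 + 2 + 5 = 9.

9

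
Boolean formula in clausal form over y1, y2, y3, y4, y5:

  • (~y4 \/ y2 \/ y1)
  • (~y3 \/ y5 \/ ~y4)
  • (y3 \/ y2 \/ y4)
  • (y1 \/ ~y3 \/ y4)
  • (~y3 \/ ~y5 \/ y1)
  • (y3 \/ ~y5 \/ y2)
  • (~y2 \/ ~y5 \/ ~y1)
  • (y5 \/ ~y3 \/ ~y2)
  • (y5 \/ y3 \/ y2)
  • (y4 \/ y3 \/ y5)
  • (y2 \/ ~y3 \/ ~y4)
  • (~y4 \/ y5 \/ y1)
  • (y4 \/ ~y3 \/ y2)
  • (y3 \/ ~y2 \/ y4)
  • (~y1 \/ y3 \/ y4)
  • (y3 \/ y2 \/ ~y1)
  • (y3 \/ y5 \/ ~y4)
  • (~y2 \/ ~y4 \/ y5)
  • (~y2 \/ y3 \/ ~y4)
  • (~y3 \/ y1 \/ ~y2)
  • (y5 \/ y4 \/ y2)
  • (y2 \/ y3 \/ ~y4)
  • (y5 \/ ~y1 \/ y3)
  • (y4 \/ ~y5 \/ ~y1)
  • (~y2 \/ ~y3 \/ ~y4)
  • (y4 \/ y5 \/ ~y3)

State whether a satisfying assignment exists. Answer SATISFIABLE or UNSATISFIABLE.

UNSATISFIABLE

y3 = True:
  y4 = True:
    propagation gives y5=True, y1=True, y2=False; an empty clause results — contradiction.
  y4 = False:
    propagation gives y1=True, y2=True, y5=False; an empty clause results — contradiction.
y3 = False:
  y4 = True:
    propagation gives y5=True, y2=True; an empty clause results — contradiction.
  y4 = False:
    propagation gives y2=True; an empty clause results — contradiction.
Every branch closes, so no satisfying assignment exists.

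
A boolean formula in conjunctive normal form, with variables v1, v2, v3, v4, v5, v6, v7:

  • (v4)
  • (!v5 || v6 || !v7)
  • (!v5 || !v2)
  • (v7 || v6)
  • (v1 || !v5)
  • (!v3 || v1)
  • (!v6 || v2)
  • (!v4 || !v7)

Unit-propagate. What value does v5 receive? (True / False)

(v4) is a unit clause: v4 = True.
(!v4 || !v7): since v4 = True, the clause reduces to (!v7). v7 = False.
From (v6 || v7) and v7 = False: v6 = True.
From (v2 || !v6) and v6 = True: v2 = True.
In (!v5 || !v2), !v2 is now false; !v5 must hold, so v5 = False.

False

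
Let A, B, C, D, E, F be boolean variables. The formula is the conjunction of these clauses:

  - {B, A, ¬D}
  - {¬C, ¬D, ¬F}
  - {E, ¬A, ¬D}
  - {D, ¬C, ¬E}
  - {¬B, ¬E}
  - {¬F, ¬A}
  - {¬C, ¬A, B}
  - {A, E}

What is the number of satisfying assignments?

Satisfying assignments:
  A=0 B=0 C=0 D=0 E=1 F=0
  A=0 B=0 C=0 D=0 E=1 F=1
  A=1 B=0 C=0 D=0 E=0 F=0
  A=1 B=0 C=0 D=0 E=1 F=0
  A=1 B=0 C=0 D=1 E=1 F=0
  A=1 B=1 C=0 D=0 E=0 F=0
  A=1 B=1 C=1 D=0 E=0 F=0
Count: 7.

7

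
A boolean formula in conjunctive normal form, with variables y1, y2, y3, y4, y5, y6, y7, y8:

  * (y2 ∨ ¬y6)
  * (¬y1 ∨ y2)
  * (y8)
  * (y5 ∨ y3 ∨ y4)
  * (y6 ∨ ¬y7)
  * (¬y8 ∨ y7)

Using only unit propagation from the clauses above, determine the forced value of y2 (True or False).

True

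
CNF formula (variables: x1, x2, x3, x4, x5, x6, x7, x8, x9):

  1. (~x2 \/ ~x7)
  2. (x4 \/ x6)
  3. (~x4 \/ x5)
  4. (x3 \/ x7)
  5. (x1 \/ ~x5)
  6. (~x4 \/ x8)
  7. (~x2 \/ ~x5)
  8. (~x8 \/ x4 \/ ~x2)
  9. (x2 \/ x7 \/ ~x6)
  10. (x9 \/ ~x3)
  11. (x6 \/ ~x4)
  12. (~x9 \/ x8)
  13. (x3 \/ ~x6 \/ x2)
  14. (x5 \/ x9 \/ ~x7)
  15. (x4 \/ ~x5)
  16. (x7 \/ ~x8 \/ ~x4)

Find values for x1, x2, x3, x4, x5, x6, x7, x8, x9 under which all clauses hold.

x1 = T  x2 = F  x3 = T  x4 = F  x5 = F  x6 = T  x7 = T  x8 = T  x9 = T

Pure literal: x1 appears only positively; assign x1 = True.
Branch on x2: take x2 = False.
Set x3 = True and propagate.
  then x9 is forced to True.
  then x8 is forced to True.
Try x4 = False.
  then x6 is forced to True.
  then x7 is forced to True.
  then x5 is forced to False.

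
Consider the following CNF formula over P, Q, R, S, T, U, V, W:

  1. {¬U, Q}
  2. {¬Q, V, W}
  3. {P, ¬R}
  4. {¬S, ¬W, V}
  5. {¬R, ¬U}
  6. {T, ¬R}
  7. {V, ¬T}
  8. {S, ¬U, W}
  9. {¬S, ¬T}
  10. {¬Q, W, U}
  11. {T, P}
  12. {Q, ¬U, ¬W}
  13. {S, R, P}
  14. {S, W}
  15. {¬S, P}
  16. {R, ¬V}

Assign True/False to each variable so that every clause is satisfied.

P=T, Q=T, R=T, S=F, T=T, U=F, V=T, W=T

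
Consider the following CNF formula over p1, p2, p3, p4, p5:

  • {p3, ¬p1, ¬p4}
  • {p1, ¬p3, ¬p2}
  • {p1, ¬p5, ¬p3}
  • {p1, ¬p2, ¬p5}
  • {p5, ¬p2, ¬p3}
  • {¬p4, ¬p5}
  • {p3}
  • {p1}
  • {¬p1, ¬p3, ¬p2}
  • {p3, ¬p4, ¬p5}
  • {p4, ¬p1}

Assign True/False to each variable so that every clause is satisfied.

p1=T, p2=F, p3=T, p4=T, p5=F

Unit propagation: (p3) forces p3 = True.
(p1) is a unit clause, so p1 = True.
Unit propagation: (¬p2) forces p2 = False.
The clause (p4) is unit: p4 must be True.
The clause (¬p5) is unit: p5 must be False.
Every clause has at least one true literal under this assignment.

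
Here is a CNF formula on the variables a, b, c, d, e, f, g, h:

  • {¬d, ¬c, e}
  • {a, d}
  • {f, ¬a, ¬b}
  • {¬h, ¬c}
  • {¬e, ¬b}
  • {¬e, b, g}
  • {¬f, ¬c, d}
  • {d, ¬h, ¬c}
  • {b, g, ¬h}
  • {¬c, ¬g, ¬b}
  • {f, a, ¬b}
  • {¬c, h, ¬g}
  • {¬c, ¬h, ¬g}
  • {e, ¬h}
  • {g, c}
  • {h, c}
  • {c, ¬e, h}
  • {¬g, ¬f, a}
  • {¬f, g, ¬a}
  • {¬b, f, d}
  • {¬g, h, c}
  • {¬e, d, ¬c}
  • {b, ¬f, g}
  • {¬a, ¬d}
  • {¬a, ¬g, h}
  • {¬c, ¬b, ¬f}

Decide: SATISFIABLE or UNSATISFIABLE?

SATISFIABLE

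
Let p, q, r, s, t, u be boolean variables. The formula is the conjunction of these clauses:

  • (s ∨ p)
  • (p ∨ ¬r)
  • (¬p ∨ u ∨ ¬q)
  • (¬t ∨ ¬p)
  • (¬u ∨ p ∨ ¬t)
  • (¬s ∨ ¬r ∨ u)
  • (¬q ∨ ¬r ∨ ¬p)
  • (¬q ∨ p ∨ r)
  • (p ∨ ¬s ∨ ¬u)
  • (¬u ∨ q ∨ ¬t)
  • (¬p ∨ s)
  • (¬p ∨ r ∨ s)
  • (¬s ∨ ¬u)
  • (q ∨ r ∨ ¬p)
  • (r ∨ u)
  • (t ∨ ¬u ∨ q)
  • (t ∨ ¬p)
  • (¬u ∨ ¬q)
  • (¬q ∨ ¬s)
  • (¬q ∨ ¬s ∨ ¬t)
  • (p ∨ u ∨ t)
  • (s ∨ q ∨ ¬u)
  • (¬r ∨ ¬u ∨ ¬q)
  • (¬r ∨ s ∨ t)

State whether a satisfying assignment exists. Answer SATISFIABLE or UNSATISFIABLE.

UNSATISFIABLE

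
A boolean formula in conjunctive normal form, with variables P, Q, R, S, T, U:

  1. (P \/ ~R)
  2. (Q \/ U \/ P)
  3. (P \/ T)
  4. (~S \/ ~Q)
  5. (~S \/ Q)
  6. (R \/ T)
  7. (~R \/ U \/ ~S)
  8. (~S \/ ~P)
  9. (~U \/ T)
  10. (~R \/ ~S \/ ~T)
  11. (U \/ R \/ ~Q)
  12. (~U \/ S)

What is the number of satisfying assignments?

5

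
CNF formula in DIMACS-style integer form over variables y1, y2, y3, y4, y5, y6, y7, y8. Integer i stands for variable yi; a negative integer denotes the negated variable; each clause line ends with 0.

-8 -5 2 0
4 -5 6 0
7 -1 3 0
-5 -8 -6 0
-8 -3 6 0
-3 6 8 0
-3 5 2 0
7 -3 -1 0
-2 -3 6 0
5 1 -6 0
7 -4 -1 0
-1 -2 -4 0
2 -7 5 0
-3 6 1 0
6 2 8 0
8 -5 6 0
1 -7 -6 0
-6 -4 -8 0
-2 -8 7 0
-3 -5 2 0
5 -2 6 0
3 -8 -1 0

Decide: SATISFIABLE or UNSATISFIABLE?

SATISFIABLE

Set y1 = False and propagate.
The remaining clauses are satisfied by y2 = True, y3 = True, y4 = False, y5 = True, y6 = True, y7 = False, y8 = False.
So y1 = F, y2 = T, y3 = T, y4 = F, y5 = T, y6 = T, y7 = F, y8 = F is a satisfying assignment.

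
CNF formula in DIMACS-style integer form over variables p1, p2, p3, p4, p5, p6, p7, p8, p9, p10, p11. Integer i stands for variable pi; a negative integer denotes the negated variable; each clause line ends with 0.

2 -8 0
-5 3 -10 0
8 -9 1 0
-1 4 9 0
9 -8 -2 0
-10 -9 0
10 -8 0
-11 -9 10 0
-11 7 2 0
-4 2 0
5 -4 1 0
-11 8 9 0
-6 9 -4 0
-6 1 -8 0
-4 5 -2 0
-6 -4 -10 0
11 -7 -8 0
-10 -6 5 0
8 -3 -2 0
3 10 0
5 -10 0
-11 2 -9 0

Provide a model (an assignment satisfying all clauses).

p1=1  p2=0  p3=1  p4=0  p5=0  p6=0  p7=0  p8=0  p9=1  p10=0  p11=0

Check each clause:
  1. (¬p8 ∨ p2) — ¬p8 is true.
  2. (¬p5 ∨ p3 ∨ ¬p10) — p3 is true.
  3. (p1 ∨ ¬p9 ∨ p8) — p1 is true.
  4. (¬p1 ∨ p4 ∨ p9) — p9 is true.
  5. (¬p2 ∨ ¬p8 ∨ p9) — ¬p8 is true.
  6. (¬p9 ∨ ¬p10) — ¬p10 is true.
  7. (¬p8 ∨ p10) — ¬p8 is true.
  8. (¬p9 ∨ p10 ∨ ¬p11) — ¬p11 is true.
  9. (p2 ∨ ¬p11 ∨ p7) — ¬p11 is true.
  10. (¬p4 ∨ p2) — ¬p4 is true.
  11. (p5 ∨ ¬p4 ∨ p1) — p1 is true.
  12. (p9 ∨ ¬p11 ∨ p8) — p9 is true.
  13. (¬p6 ∨ ¬p4 ∨ p9) — p9 is true.
  14. (¬p8 ∨ p1 ∨ ¬p6) — ¬p8 is true.
  15. (¬p4 ∨ ¬p2 ∨ p5) — ¬p4 is true.
  16. (¬p6 ∨ ¬p4 ∨ ¬p10) — ¬p6 is true.
  17. (¬p8 ∨ p11 ∨ ¬p7) — ¬p8 is true.
  18. (¬p10 ∨ ¬p6 ∨ p5) — ¬p6 is true.
  19. (¬p2 ∨ ¬p3 ∨ p8) — ¬p2 is true.
  20. (p10 ∨ p3) — p3 is true.
  21. (¬p10 ∨ p5) — ¬p10 is true.
  22. (¬p9 ∨ ¬p11 ∨ p2) — ¬p11 is true.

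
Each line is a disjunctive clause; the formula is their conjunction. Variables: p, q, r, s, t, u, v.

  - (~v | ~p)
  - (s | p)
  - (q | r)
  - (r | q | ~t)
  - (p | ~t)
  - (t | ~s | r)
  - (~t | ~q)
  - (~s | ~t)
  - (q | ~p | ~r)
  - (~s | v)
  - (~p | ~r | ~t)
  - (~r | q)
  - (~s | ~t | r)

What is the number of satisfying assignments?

Satisfying assignments:
  p=0 q=1 r=1 s=1 t=0 u=0 v=1
  p=0 q=1 r=1 s=1 t=0 u=1 v=1
  p=1 q=1 r=0 s=0 t=0 u=0 v=0
  p=1 q=1 r=0 s=0 t=0 u=1 v=0
  p=1 q=1 r=1 s=0 t=0 u=0 v=0
  p=1 q=1 r=1 s=0 t=0 u=1 v=0
That's 6 in total.

6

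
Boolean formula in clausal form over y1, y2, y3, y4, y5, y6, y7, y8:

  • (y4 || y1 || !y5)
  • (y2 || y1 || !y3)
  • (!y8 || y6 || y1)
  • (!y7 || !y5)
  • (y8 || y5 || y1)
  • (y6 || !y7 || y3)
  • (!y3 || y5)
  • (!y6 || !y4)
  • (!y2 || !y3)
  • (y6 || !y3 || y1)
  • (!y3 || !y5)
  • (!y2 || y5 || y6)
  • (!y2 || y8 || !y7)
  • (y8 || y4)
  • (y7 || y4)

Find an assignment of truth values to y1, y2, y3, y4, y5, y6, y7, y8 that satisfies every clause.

y1=T, y2=F, y3=F, y4=T, y5=F, y6=F, y7=F, y8=F

y1 occurs only positively in the remaining clauses — set y1 = True.
Set y2 = False and propagate.
Try y3 = False.
The remaining clauses are satisfied by y4 = True, y5 = False, y6 = False, y7 = False, y8 = False.
Every clause has at least one true literal under this assignment.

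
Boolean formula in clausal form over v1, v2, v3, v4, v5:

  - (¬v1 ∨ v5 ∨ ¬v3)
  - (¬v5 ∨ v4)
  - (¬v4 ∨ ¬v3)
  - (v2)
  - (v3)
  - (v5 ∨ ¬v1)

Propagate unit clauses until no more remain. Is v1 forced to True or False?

False

(v2) stands alone — v2 = True.
(v3) is a unit clause: v3 = True.
In (¬v3 ∨ ¬v4), ¬v3 is now false; ¬v4 must hold, so v4 = False.
In (v4 ∨ ¬v5), v4 is now false; ¬v5 must hold, so v5 = False.
(¬v3 ∨ ¬v1 ∨ v5): since v5 = False, v3 = True, the clause reduces to (¬v1). v1 = False.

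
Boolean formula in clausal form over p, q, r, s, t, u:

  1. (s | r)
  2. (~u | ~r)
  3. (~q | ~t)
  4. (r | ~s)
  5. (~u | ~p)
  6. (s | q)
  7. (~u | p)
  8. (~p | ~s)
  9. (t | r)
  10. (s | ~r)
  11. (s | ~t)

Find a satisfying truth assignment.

p=False  q=False  r=True  s=True  t=True  u=False

u occurs only negated in the remaining clauses — set u = False.
Try p = False.
Set q = False and propagate.
  then s is forced to True.
  then r is forced to True.
t is now unconstrained; take t = True.
Check each clause:
  1. (s | r) — r is true.
  2. (~r | ~u) — ~u is true.
  3. (~q | ~t) — ~q is true.
  4. (r | ~s) — r is true.
  5. (~u | ~p) — ~u is true.
  6. (s | q) — s is true.
  7. (p | ~u) — ~u is true.
  8. (~p | ~s) — ~p is true.
  9. (r | t) — r is true.
  10. (s | ~r) — s is true.
  11. (s | ~t) — s is true.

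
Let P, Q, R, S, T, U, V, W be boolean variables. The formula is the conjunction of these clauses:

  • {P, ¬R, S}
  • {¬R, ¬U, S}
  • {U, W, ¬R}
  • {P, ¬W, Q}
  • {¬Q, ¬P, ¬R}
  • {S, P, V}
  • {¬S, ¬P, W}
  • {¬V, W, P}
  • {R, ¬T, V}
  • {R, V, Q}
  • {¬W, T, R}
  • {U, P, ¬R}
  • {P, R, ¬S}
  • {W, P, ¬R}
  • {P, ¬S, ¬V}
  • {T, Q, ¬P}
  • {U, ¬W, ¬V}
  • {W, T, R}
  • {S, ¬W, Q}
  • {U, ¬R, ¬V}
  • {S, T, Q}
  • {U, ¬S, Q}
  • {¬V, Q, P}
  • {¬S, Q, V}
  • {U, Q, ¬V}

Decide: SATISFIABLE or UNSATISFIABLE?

Set P = True and propagate.
Branch on Q: take Q = False.
  then T is forced to True.
Set R = False and propagate.
  then V is forced to True.
  then U is forced to True.
The remaining clauses are satisfied by S = False, W = False.
So P = T, Q = F, R = F, S = F, T = T, U = T, V = T, W = F is a satisfying assignment.

SATISFIABLE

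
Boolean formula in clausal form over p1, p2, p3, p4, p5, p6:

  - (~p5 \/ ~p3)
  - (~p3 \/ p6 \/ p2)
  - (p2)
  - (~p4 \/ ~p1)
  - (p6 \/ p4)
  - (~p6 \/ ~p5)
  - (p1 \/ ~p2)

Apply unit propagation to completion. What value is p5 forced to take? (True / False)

False

Unit clause (p2) sets p2 = True.
In (p1 \/ ~p2), ~p2 is now false; p1 must hold, so p1 = True.
(~p4 \/ ~p1): since p1 = True, the clause reduces to (~p4). p4 = False.
In (p4 \/ p6), p4 is now false; p6 must hold, so p6 = True.
From (~p6 \/ ~p5) and p6 = True: p5 = False.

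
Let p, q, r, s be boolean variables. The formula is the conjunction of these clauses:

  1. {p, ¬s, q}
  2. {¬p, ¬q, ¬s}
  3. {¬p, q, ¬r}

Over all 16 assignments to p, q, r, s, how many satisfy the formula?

Case analysis on p and q:
  p=1, q=1: remaining (r,s) ∈ {(0,0); (1,0)} — 2.
  p=1, q=0: remaining (r,s) ∈ {(0,0); (0,1)} — 2.
  p=0, q=1: remaining (r,s) ∈ {(0,0); (0,1); (1,0); (1,1)} — 4.
  p=0, q=0: remaining (r,s) ∈ {(0,0); (1,0)} — 2.
Total: 2 + 2 + 4 + 2 = 10.

10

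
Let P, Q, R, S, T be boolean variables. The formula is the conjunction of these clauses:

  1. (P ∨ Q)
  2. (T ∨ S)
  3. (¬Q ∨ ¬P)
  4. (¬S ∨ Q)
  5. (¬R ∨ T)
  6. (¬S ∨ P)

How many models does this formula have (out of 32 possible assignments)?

4

The models are:
  P=0 Q=1 R=0 S=0 T=1
  P=0 Q=1 R=1 S=0 T=1
  P=1 Q=0 R=0 S=0 T=1
  P=1 Q=0 R=1 S=0 T=1
Count: 4.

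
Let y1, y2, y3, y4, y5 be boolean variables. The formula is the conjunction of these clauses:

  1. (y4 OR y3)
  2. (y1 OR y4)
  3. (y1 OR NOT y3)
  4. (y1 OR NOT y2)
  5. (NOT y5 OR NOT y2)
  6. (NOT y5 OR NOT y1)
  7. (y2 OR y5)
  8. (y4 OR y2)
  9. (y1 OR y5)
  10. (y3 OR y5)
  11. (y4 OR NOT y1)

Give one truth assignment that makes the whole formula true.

y1=True  y2=True  y3=True  y4=True  y5=False

y4 occurs only positively in the remaining clauses — set y4 = True.
Branch on y1: take y1 = True.
  then y5 is forced to False.
  then y2 is forced to True.
  then y3 is forced to True.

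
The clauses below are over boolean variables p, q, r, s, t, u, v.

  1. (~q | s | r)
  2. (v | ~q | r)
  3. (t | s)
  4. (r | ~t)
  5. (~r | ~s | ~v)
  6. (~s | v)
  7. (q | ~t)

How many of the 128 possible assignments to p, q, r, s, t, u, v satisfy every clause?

Split on r, then s.
  r=1, s=1: a clause becomes empty — 0.
  r=1, s=0: forces q=1; t=1; p, u, v free → 2^3 = 8.
  r=0, s=1: forces t=0; v=1; p, q, u free → 2^3 = 8.
  r=0, s=0: a clause becomes empty — 0.
Total: 0 + 8 + 8 + 0 = 16.

16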